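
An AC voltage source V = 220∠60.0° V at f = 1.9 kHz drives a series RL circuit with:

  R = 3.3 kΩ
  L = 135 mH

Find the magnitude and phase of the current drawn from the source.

Step 1 — Angular frequency: ω = 2π·f = 2π·1900 = 1.194e+04 rad/s.
Step 2 — Component impedances:
  R: Z = R = 3300 Ω
  L: Z = jωL = j·1.194e+04·0.135 = 0 + j1612 Ω
Step 3 — Series combination: Z_total = R + L = 3300 + j1612 Ω = 3673∠26.0° Ω.
Step 4 — Source phasor: V = 220∠60.0° V = 110 + j190.5 V.
Step 5 — Ohm's law: I = V / Z_total = (110 + j190.5) / (3300 + j1612) = 0.04968 + j0.03347 A.
Step 6 — Convert to polar: |I| = 0.0599 A, ∠I = 34.0°.

I = 0.0599∠34.0° A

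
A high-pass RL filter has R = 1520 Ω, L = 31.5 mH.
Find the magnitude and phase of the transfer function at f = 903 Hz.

Step 1 — Angular frequency: ω = 2π·903 = 5674 rad/s.
Step 2 — Transfer function: H(jω) = jωL/(R + jωL).
Step 3 — Numerator jωL = j·178.7; denominator R + jωL = 1520 + j178.7.
Step 4 — H = 0.01364 + j0.116.
Step 5 — Magnitude: |H| = 0.1168 (-18.7 dB); phase: φ = 83.3°.

|H| = 0.1168 (-18.7 dB), φ = 83.3°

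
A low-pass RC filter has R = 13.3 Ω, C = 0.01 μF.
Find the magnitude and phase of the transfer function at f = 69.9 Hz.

Step 1 — Angular frequency: ω = 2π·69.9 = 439.2 rad/s.
Step 2 — Transfer function: H(jω) = 1/(1 + jωRC).
Step 3 — Denominator: 1 + jωRC = 1 + j·439.2·13.3·1e-08 = 1 + j5.841e-05.
Step 4 — H = 1 - j5.841e-05.
Step 5 — Magnitude: |H| = 1 (-0.0 dB); phase: φ = -0.0°.

|H| = 1 (-0.0 dB), φ = -0.0°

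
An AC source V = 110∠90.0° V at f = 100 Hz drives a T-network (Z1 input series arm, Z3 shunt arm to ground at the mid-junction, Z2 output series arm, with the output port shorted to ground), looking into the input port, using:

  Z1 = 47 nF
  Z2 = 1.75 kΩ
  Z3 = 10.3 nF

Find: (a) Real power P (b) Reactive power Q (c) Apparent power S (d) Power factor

Step 1 — Angular frequency: ω = 2π·f = 2π·100 = 628.3 rad/s.
Step 2 — Component impedances:
  Z1: Z = 1/(jωC) = -j/(ω·C) = 0 - j3.386e+04 Ω
  Z2: Z = R = 1750 Ω
  Z3: Z = 1/(jωC) = -j/(ω·C) = 0 - j1.545e+05 Ω
Step 3 — With the output port shorted to ground, the output series arm Z2 runs from the junction to ground; the shunt arm Z3 also runs from the junction to ground. They appear in parallel: Z3 || Z2 = 1750 - j19.82 Ω.
Step 4 — Series with input arm Z1: Z_in = Z1 + (Z3 || Z2) = 1750 - j3.388e+04 Ω = 3.393e+04∠-87.0° Ω.
Step 5 — Source phasor: V = 110∠90.0° V = 0 + j110 V.
Step 6 — Current: I = V / Z = -0.003238 + j0.0001672 A = 0.003242∠177.0° A.
Step 7 — Complex power: S = V·I* = 0.01839 - j0.3562 VA.
Step 8 — Real power: P = Re(S) = 0.01839 W.
Step 9 — Reactive power: Q = Im(S) = -0.3562 VAR.
Step 10 — Apparent power: |S| = 0.3566 VA.
Step 11 — Power factor: PF = P/|S| = 0.05157 (leading).

(a) P = 0.01839 W  (b) Q = -0.3562 VAR  (c) S = 0.3566 VA  (d) PF = 0.05157 (leading)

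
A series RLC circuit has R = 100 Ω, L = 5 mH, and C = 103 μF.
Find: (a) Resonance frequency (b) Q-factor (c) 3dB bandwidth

Step 1 — Resonance: ω₀ = 1/√(LC) = 1/√(0.005·0.000103) = 1393 rad/s.
Step 2 — f₀ = ω₀/(2π) = 221.8 Hz.
Step 3 — Series Q: Q = ω₀L/R = 1393·0.005/100 = 0.06967.
Step 4 — Bandwidth: Δω = ω₀/Q = 2e+04 rad/s; BW = Δω/(2π) = 3183 Hz.

(a) f₀ = 221.8 Hz  (b) Q = 0.06967  (c) BW = 3183 Hz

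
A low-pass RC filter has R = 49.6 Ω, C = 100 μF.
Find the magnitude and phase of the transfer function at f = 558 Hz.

Step 1 — Angular frequency: ω = 2π·558 = 3506 rad/s.
Step 2 — Transfer function: H(jω) = 1/(1 + jωRC).
Step 3 — Denominator: 1 + jωRC = 1 + j·3506·49.6·0.0001 = 1 + j17.39.
Step 4 — H = 0.003296 - j0.05732.
Step 5 — Magnitude: |H| = 0.05741 (-24.8 dB); phase: φ = -86.7°.

|H| = 0.05741 (-24.8 dB), φ = -86.7°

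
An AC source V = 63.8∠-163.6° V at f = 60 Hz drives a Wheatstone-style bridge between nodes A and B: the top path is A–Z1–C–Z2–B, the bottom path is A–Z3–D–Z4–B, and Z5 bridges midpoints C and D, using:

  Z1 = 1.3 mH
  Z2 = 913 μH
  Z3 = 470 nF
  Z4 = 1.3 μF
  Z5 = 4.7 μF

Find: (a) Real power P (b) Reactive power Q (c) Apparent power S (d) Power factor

Step 1 — Angular frequency: ω = 2π·f = 2π·60 = 377 rad/s.
Step 2 — Component impedances:
  Z1: Z = jωL = j·377·0.0013 = 0 + j0.4901 Ω
  Z2: Z = jωL = j·377·0.000913 = 0 + j0.3442 Ω
  Z3: Z = 1/(jωC) = -j/(ω·C) = 0 - j5644 Ω
  Z4: Z = 1/(jωC) = -j/(ω·C) = 0 - j2040 Ω
  Z5: Z = 1/(jωC) = -j/(ω·C) = 0 - j564.4 Ω
Step 3 — Bridge requires nodal analysis (the Z5 bridge couples midpoints C and D, so the two paths cannot be reduced to a simple series/parallel combination). Setting node B to ground and injecting 1 A at node A, the 3-node admittance system at A, C, D solves to V_A = Z_AB = 0 + j0.8344 Ω = 0.8344∠90.0° Ω.
Step 4 — Source phasor: V = 63.8∠-163.6° V = -61.2 - j18.01 V.
Step 5 — Current: I = V / Z = -21.59 + j73.35 A = 76.46∠106.4° A.
Step 6 — Complex power: S = V·I* = 0 + j4878 VA.
Step 7 — Real power: P = Re(S) = 0 W.
Step 8 — Reactive power: Q = Im(S) = 4878 VAR.
Step 9 — Apparent power: |S| = 4878 VA.
Step 10 — Power factor: PF = P/|S| = 0 (lagging).

(a) P = 0 W  (b) Q = 4878 VAR  (c) S = 4878 VA  (d) PF = 0 (lagging)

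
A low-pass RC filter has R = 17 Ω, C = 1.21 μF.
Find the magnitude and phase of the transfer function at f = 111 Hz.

Step 1 — Angular frequency: ω = 2π·111 = 697.4 rad/s.
Step 2 — Transfer function: H(jω) = 1/(1 + jωRC).
Step 3 — Denominator: 1 + jωRC = 1 + j·697.4·17·1.21e-06 = 1 + j0.01435.
Step 4 — H = 0.9998 - j0.01434.
Step 5 — Magnitude: |H| = 0.9999 (-0.0 dB); phase: φ = -0.8°.

|H| = 0.9999 (-0.0 dB), φ = -0.8°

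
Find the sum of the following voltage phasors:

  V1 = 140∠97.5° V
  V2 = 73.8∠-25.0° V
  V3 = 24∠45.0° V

Step 1 — Convert each phasor to rectangular form:
  V1 = 140·(cos(97.5°) + j·sin(97.5°)) = -18.27 + j138.8 V
  V2 = 73.8·(cos(-25.0°) + j·sin(-25.0°)) = 66.89 - j31.19 V
  V3 = 24·(cos(45.0°) + j·sin(45.0°)) = 16.97 + j16.97 V
Step 2 — Sum components: V_total = 65.58 + j124.6 V.
Step 3 — Convert to polar: |V_total| = 140.8 V, ∠V_total = 62.2°.

V_total = 140.8∠62.2° V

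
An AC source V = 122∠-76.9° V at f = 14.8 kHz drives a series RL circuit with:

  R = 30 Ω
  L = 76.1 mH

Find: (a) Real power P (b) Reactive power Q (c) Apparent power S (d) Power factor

Step 1 — Angular frequency: ω = 2π·f = 2π·1.48e+04 = 9.299e+04 rad/s.
Step 2 — Component impedances:
  R: Z = R = 30 Ω
  L: Z = jωL = j·9.299e+04·0.0761 = 0 + j7077 Ω
Step 3 — Series combination: Z_total = R + L = 30 + j7077 Ω = 7077∠89.8° Ω.
Step 4 — Source phasor: V = 122∠-76.9° V = 27.65 - j118.8 V.
Step 5 — Current: I = V / Z = -0.01677 - j0.003979 A = 0.01724∠-166.7° A.
Step 6 — Complex power: S = V·I* = 0.008916 + j2.103 VA.
Step 7 — Real power: P = Re(S) = 0.008916 W.
Step 8 — Reactive power: Q = Im(S) = 2.103 VAR.
Step 9 — Apparent power: |S| = 2.103 VA.
Step 10 — Power factor: PF = P/|S| = 0.004239 (lagging).

(a) P = 0.008916 W  (b) Q = 2.103 VAR  (c) S = 2.103 VA  (d) PF = 0.004239 (lagging)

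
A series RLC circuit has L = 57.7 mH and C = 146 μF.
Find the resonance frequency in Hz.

Step 1 — Resonance condition Im(Z)=0 gives ω₀ = 1/√(LC).
Step 2 — ω₀ = 1/√(0.0577·0.000146) = 344.5 rad/s.
Step 3 — f₀ = ω₀/(2π) = 54.83 Hz.

f₀ = 54.83 Hz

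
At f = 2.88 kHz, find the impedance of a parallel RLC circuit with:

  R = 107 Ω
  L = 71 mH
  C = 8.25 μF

Step 1 — Angular frequency: ω = 2π·f = 2π·2880 = 1.81e+04 rad/s.
Step 2 — Component impedances:
  R: Z = R = 107 Ω
  L: Z = jωL = j·1.81e+04·0.071 = 0 + j1285 Ω
  C: Z = 1/(jωC) = -j/(ω·C) = 0 - j6.698 Ω
Step 3 — Parallel combination: 1/Z_total = 1/R + 1/L + 1/C; Z_total = 0.4221 - j6.707 Ω = 6.72∠-86.4° Ω.

Z = 0.4221 - j6.707 Ω = 6.72∠-86.4° Ω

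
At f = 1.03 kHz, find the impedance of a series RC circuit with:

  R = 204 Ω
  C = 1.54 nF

Step 1 — Angular frequency: ω = 2π·f = 2π·1030 = 6472 rad/s.
Step 2 — Component impedances:
  R: Z = R = 204 Ω
  C: Z = 1/(jωC) = -j/(ω·C) = 0 - j1.003e+05 Ω
Step 3 — Series combination: Z_total = R + C = 204 - j1.003e+05 Ω = 1.003e+05∠-89.9° Ω.

Z = 204 - j1.003e+05 Ω = 1.003e+05∠-89.9° Ω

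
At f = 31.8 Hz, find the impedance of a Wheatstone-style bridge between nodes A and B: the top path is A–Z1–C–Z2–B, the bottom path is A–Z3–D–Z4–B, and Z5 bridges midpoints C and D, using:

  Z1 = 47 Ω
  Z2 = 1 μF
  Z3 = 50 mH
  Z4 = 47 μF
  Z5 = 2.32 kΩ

Step 1 — Angular frequency: ω = 2π·f = 2π·31.8 = 199.8 rad/s.
Step 2 — Component impedances:
  Z1: Z = R = 47 Ω
  Z2: Z = 1/(jωC) = -j/(ω·C) = 0 - j5005 Ω
  Z3: Z = jωL = j·199.8·0.05 = 0 + j9.99 Ω
  Z4: Z = 1/(jωC) = -j/(ω·C) = 0 - j106.5 Ω
  Z5: Z = R = 2320 Ω
Step 3 — Bridge requires nodal analysis (the Z5 bridge couples midpoints C and D, so the two paths cannot be reduced to a simple series/parallel combination). Setting node B to ground and injecting 1 A at node A, the 3-node admittance system at A, C, D solves to V_A = Z_AB = 0.05716 - j94.66 Ω = 94.66∠-90.0° Ω.

Z = 0.05716 - j94.66 Ω = 94.66∠-90.0° Ω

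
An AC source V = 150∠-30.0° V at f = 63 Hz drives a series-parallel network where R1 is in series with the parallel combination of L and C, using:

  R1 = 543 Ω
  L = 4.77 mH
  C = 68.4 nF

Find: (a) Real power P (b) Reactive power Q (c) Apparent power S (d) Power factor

Step 1 — Angular frequency: ω = 2π·f = 2π·63 = 395.8 rad/s.
Step 2 — Component impedances:
  R1: Z = R = 543 Ω
  L: Z = jωL = j·395.8·0.00477 = 0 + j1.888 Ω
  C: Z = 1/(jωC) = -j/(ω·C) = 0 - j3.693e+04 Ω
Step 3 — Parallel branch: L || C = 1/(1/L + 1/C) = 0 + j1.888 Ω.
Step 4 — Series with R1: Z_total = R1 + (L || C) = 543 + j1.888 Ω = 543∠0.2° Ω.
Step 5 — Source phasor: V = 150∠-30.0° V = 129.9 - j75 V.
Step 6 — Current: I = V / Z = 0.2388 - j0.139 A = 0.2762∠-30.2° A.
Step 7 — Complex power: S = V·I* = 41.44 + j0.1441 VA.
Step 8 — Real power: P = Re(S) = 41.44 W.
Step 9 — Reactive power: Q = Im(S) = 0.1441 VAR.
Step 10 — Apparent power: |S| = 41.44 VA.
Step 11 — Power factor: PF = P/|S| = 1 (lagging).

(a) P = 41.44 W  (b) Q = 0.1441 VAR  (c) S = 41.44 VA  (d) PF = 1 (lagging)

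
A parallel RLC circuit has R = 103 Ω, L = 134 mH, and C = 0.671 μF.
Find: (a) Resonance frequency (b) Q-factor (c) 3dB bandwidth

Step 1 — Resonance: ω₀ = 1/√(LC) = 1/√(0.134·6.71e-07) = 3335 rad/s.
Step 2 — f₀ = ω₀/(2π) = 530.8 Hz.
Step 3 — Parallel Q: Q = R/(ω₀L) = 103/(3335·0.134) = 0.2305.
Step 4 — Bandwidth: Δω = ω₀/Q = 1.447e+04 rad/s; BW = Δω/(2π) = 2303 Hz.

(a) f₀ = 530.8 Hz  (b) Q = 0.2305  (c) BW = 2303 Hz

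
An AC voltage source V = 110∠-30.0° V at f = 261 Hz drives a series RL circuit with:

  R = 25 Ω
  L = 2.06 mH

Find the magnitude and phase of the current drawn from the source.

Step 1 — Angular frequency: ω = 2π·f = 2π·261 = 1640 rad/s.
Step 2 — Component impedances:
  R: Z = R = 25 Ω
  L: Z = jωL = j·1640·0.00206 = 0 + j3.378 Ω
Step 3 — Series combination: Z_total = R + L = 25 + j3.378 Ω = 25.23∠7.7° Ω.
Step 4 — Source phasor: V = 110∠-30.0° V = 95.26 - j55 V.
Step 5 — Ohm's law: I = V / Z_total = (95.26 - j55) / (25 + j3.378) = 3.45 - j2.666 A.
Step 6 — Convert to polar: |I| = 4.36 A, ∠I = -37.7°.

I = 4.36∠-37.7° A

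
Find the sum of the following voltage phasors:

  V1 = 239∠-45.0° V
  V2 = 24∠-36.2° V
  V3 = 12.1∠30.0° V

Step 1 — Convert each phasor to rectangular form:
  V1 = 239·(cos(-45.0°) + j·sin(-45.0°)) = 169 - j169 V
  V2 = 24·(cos(-36.2°) + j·sin(-36.2°)) = 19.37 - j14.17 V
  V3 = 12.1·(cos(30.0°) + j·sin(30.0°)) = 10.48 + j6.05 V
Step 2 — Sum components: V_total = 198.8 - j177.1 V.
Step 3 — Convert to polar: |V_total| = 266.3 V, ∠V_total = -41.7°.

V_total = 266.3∠-41.7° V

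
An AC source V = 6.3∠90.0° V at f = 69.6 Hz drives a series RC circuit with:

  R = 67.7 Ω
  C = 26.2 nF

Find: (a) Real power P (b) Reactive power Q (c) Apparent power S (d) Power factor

Step 1 — Angular frequency: ω = 2π·f = 2π·69.6 = 437.3 rad/s.
Step 2 — Component impedances:
  R: Z = R = 67.7 Ω
  C: Z = 1/(jωC) = -j/(ω·C) = 0 - j8.728e+04 Ω
Step 3 — Series combination: Z_total = R + C = 67.7 - j8.728e+04 Ω = 8.728e+04∠-90.0° Ω.
Step 4 — Source phasor: V = 6.3∠90.0° V = 0 + j6.3 V.
Step 5 — Current: I = V / Z = -7.218e-05 + j5.599e-08 A = 7.218e-05∠180.0° A.
Step 6 — Complex power: S = V·I* = 3.527e-07 - j0.0004547 VA.
Step 7 — Real power: P = Re(S) = 3.527e-07 W.
Step 8 — Reactive power: Q = Im(S) = -0.0004547 VAR.
Step 9 — Apparent power: |S| = 0.0004547 VA.
Step 10 — Power factor: PF = P/|S| = 0.0007757 (leading).

(a) P = 3.527e-07 W  (b) Q = -0.0004547 VAR  (c) S = 0.0004547 VA  (d) PF = 0.0007757 (leading)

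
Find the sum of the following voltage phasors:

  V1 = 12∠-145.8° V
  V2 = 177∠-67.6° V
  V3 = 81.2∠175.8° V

Step 1 — Convert each phasor to rectangular form:
  V1 = 12·(cos(-145.8°) + j·sin(-145.8°)) = -9.925 - j6.745 V
  V2 = 177·(cos(-67.6°) + j·sin(-67.6°)) = 67.45 - j163.6 V
  V3 = 81.2·(cos(175.8°) + j·sin(175.8°)) = -80.98 + j5.947 V
Step 2 — Sum components: V_total = -23.46 - j164.4 V.
Step 3 — Convert to polar: |V_total| = 166.1 V, ∠V_total = -98.1°.

V_total = 166.1∠-98.1° V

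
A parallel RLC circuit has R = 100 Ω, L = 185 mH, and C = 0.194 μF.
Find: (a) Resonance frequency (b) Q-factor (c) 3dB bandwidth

Step 1 — Resonance: ω₀ = 1/√(LC) = 1/√(0.185·1.94e-07) = 5279 rad/s.
Step 2 — f₀ = ω₀/(2π) = 840.1 Hz.
Step 3 — Parallel Q: Q = R/(ω₀L) = 100/(5279·0.185) = 0.1024.
Step 4 — Bandwidth: Δω = ω₀/Q = 5.155e+04 rad/s; BW = Δω/(2π) = 8204 Hz.

(a) f₀ = 840.1 Hz  (b) Q = 0.1024  (c) BW = 8204 Hz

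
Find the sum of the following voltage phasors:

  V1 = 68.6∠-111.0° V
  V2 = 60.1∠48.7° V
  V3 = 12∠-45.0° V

Step 1 — Convert each phasor to rectangular form:
  V1 = 68.6·(cos(-111.0°) + j·sin(-111.0°)) = -24.58 - j64.04 V
  V2 = 60.1·(cos(48.7°) + j·sin(48.7°)) = 39.67 + j45.15 V
  V3 = 12·(cos(-45.0°) + j·sin(-45.0°)) = 8.485 - j8.485 V
Step 2 — Sum components: V_total = 23.57 - j27.38 V.
Step 3 — Convert to polar: |V_total| = 36.12 V, ∠V_total = -49.3°.

V_total = 36.12∠-49.3° V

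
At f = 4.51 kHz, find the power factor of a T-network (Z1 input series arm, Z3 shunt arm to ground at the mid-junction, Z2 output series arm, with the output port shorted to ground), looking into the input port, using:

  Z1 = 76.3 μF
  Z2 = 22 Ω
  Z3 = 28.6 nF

Step 1 — Angular frequency: ω = 2π·f = 2π·4510 = 2.834e+04 rad/s.
Step 2 — Component impedances:
  Z1: Z = 1/(jωC) = -j/(ω·C) = 0 - j0.4625 Ω
  Z2: Z = R = 22 Ω
  Z3: Z = 1/(jωC) = -j/(ω·C) = 0 - j1234 Ω
Step 3 — With the output port shorted to ground, the output series arm Z2 runs from the junction to ground; the shunt arm Z3 also runs from the junction to ground. They appear in parallel: Z3 || Z2 = 21.99 - j0.3921 Ω.
Step 4 — Series with input arm Z1: Z_in = Z1 + (Z3 || Z2) = 21.99 - j0.8546 Ω = 22.01∠-2.2° Ω.
Step 5 — Power factor: PF = cos(φ) = Re(Z)/|Z| = 21.993/22.01 = 0.9992.
Step 6 — Type: Im(Z) = -0.8546 ⇒ leading (phase φ = -2.2°).

PF = 0.9992 (leading, φ = -2.2°)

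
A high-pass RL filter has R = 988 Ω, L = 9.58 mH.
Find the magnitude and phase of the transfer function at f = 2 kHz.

Step 1 — Angular frequency: ω = 2π·2000 = 1.257e+04 rad/s.
Step 2 — Transfer function: H(jω) = jωL/(R + jωL).
Step 3 — Numerator jωL = j·120.4; denominator R + jωL = 988 + j120.4.
Step 4 — H = 0.01463 + j0.1201.
Step 5 — Magnitude: |H| = 0.121 (-18.3 dB); phase: φ = 83.1°.

|H| = 0.121 (-18.3 dB), φ = 83.1°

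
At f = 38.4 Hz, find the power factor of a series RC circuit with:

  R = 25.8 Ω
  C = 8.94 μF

Step 1 — Angular frequency: ω = 2π·f = 2π·38.4 = 241.3 rad/s.
Step 2 — Component impedances:
  R: Z = R = 25.8 Ω
  C: Z = 1/(jωC) = -j/(ω·C) = 0 - j463.6 Ω
Step 3 — Series combination: Z_total = R + C = 25.8 - j463.6 Ω = 464.3∠-86.8° Ω.
Step 4 — Power factor: PF = cos(φ) = Re(Z)/|Z| = 25.8/464.33 = 0.05556.
Step 5 — Type: Im(Z) = -463.6 ⇒ leading (phase φ = -86.8°).

PF = 0.05556 (leading, φ = -86.8°)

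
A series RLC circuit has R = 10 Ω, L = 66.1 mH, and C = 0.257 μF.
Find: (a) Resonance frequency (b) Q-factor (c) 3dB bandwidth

Step 1 — Resonance condition Im(Z)=0 gives ω₀ = 1/√(LC).
Step 2 — ω₀ = 1/√(0.0661·2.57e-07) = 7672 rad/s.
Step 3 — f₀ = ω₀/(2π) = 1221 Hz.
Step 4 — Series Q: Q = ω₀L/R = 7672·0.0661/10 = 50.71.
Step 5 — 3dB bandwidth: Δω = ω₀/Q = 151.3 rad/s; BW = Δω/(2π) = 24.08 Hz.

(a) f₀ = 1221 Hz  (b) Q = 50.71  (c) BW = 24.08 Hz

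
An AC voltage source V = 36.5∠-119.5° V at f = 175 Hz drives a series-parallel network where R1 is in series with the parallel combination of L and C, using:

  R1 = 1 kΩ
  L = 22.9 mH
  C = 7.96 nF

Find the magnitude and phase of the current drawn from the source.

Step 1 — Angular frequency: ω = 2π·f = 2π·175 = 1100 rad/s.
Step 2 — Component impedances:
  R1: Z = R = 1000 Ω
  L: Z = jωL = j·1100·0.0229 = 0 + j25.18 Ω
  C: Z = 1/(jωC) = -j/(ω·C) = 0 - j1.143e+05 Ω
Step 3 — Parallel branch: L || C = 1/(1/L + 1/C) = 0 + j25.19 Ω.
Step 4 — Series with R1: Z_total = R1 + (L || C) = 1000 + j25.19 Ω = 1000∠1.4° Ω.
Step 5 — Source phasor: V = 36.5∠-119.5° V = -17.97 - j31.77 V.
Step 6 — Ohm's law: I = V / Z_total = (-17.97 - j31.77) / (1000 + j25.19) = -0.01876 - j0.0313 A.
Step 7 — Convert to polar: |I| = 0.03649 A, ∠I = -120.9°.

I = 0.03649∠-120.9° A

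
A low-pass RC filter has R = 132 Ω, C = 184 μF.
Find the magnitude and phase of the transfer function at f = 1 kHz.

Step 1 — Angular frequency: ω = 2π·1000 = 6283 rad/s.
Step 2 — Transfer function: H(jω) = 1/(1 + jωRC).
Step 3 — Denominator: 1 + jωRC = 1 + j·6283·132·0.000184 = 1 + j152.6.
Step 4 — H = 4.294e-05 - j0.006553.
Step 5 — Magnitude: |H| = 0.006553 (-43.7 dB); phase: φ = -89.6°.

|H| = 0.006553 (-43.7 dB), φ = -89.6°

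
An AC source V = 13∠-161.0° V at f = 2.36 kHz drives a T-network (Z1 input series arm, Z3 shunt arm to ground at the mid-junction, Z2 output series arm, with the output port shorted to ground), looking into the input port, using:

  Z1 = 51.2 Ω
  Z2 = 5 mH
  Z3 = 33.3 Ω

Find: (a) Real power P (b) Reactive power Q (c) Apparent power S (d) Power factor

Step 1 — Angular frequency: ω = 2π·f = 2π·2360 = 1.483e+04 rad/s.
Step 2 — Component impedances:
  Z1: Z = R = 51.2 Ω
  Z2: Z = jωL = j·1.483e+04·0.005 = 0 + j74.14 Ω
  Z3: Z = R = 33.3 Ω
Step 3 — With the output port shorted to ground, the output series arm Z2 runs from the junction to ground; the shunt arm Z3 also runs from the junction to ground. They appear in parallel: Z3 || Z2 = 27.71 + j12.45 Ω.
Step 4 — Series with input arm Z1: Z_in = Z1 + (Z3 || Z2) = 78.91 + j12.45 Ω = 79.89∠9.0° Ω.
Step 5 — Source phasor: V = 13∠-161.0° V = -12.29 - j4.232 V.
Step 6 — Current: I = V / Z = -0.1602 - j0.02836 A = 0.1627∠-170.0° A.
Step 7 — Complex power: S = V·I* = 2.09 + j0.3296 VA.
Step 8 — Real power: P = Re(S) = 2.09 W.
Step 9 — Reactive power: Q = Im(S) = 0.3296 VAR.
Step 10 — Apparent power: |S| = 2.116 VA.
Step 11 — Power factor: PF = P/|S| = 0.9878 (lagging).

(a) P = 2.09 W  (b) Q = 0.3296 VAR  (c) S = 2.116 VA  (d) PF = 0.9878 (lagging)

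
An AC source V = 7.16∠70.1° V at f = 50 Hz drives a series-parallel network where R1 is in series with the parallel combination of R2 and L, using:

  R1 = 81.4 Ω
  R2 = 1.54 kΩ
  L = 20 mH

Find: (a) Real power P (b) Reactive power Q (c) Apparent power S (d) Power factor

Step 1 — Angular frequency: ω = 2π·f = 2π·50 = 314.2 rad/s.
Step 2 — Component impedances:
  R1: Z = R = 81.4 Ω
  R2: Z = R = 1540 Ω
  L: Z = jωL = j·314.2·0.02 = 0 + j6.283 Ω
Step 3 — Parallel branch: R2 || L = 1/(1/R2 + 1/L) = 0.02563 + j6.283 Ω.
Step 4 — Series with R1: Z_total = R1 + (R2 || L) = 81.43 + j6.283 Ω = 81.67∠4.4° Ω.
Step 5 — Source phasor: V = 7.16∠70.1° V = 2.437 + j6.732 V.
Step 6 — Current: I = V / Z = 0.0361 + j0.0799 A = 0.08767∠65.7° A.
Step 7 — Complex power: S = V·I* = 0.6259 + j0.04829 VA.
Step 8 — Real power: P = Re(S) = 0.6259 W.
Step 9 — Reactive power: Q = Im(S) = 0.04829 VAR.
Step 10 — Apparent power: |S| = 0.6277 VA.
Step 11 — Power factor: PF = P/|S| = 0.997 (lagging).

(a) P = 0.6259 W  (b) Q = 0.04829 VAR  (c) S = 0.6277 VA  (d) PF = 0.997 (lagging)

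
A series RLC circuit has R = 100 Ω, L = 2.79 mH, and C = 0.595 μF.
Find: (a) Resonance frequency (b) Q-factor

Step 1 — Resonance condition Im(Z)=0 gives ω₀ = 1/√(LC).
Step 2 — ω₀ = 1/√(0.00279·5.95e-07) = 2.454e+04 rad/s.
Step 3 — f₀ = ω₀/(2π) = 3906 Hz.
Step 4 — Series Q: Q = ω₀L/R = 2.454e+04·0.00279/100 = 0.6848.

(a) f₀ = 3906 Hz  (b) Q = 0.6848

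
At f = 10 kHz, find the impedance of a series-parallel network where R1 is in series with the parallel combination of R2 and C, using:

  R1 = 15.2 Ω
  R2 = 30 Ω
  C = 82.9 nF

Step 1 — Angular frequency: ω = 2π·f = 2π·1e+04 = 6.283e+04 rad/s.
Step 2 — Component impedances:
  R1: Z = R = 15.2 Ω
  R2: Z = R = 30 Ω
  C: Z = 1/(jωC) = -j/(ω·C) = 0 - j192 Ω
Step 3 — Parallel branch: R2 || C = 1/(1/R2 + 1/C) = 29.28 - j4.576 Ω.
Step 4 — Series with R1: Z_total = R1 + (R2 || C) = 44.48 - j4.576 Ω = 44.72∠-5.9° Ω.

Z = 44.48 - j4.576 Ω = 44.72∠-5.9° Ω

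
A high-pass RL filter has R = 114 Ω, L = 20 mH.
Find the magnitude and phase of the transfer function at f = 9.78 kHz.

Step 1 — Angular frequency: ω = 2π·9780 = 6.145e+04 rad/s.
Step 2 — Transfer function: H(jω) = jωL/(R + jωL).
Step 3 — Numerator jωL = j·1229; denominator R + jωL = 114 + j1229.
Step 4 — H = 0.9915 + j0.09197.
Step 5 — Magnitude: |H| = 0.9957 (-0.0 dB); phase: φ = 5.3°.

|H| = 0.9957 (-0.0 dB), φ = 5.3°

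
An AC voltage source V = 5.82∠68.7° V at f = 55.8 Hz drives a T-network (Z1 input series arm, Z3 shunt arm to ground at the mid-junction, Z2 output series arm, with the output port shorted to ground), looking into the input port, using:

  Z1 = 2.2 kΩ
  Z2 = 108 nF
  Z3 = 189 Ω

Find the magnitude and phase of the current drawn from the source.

Step 1 — Angular frequency: ω = 2π·f = 2π·55.8 = 350.6 rad/s.
Step 2 — Component impedances:
  Z1: Z = R = 2200 Ω
  Z2: Z = 1/(jωC) = -j/(ω·C) = 0 - j2.641e+04 Ω
  Z3: Z = R = 189 Ω
Step 3 — With the output port shorted to ground, the output series arm Z2 runs from the junction to ground; the shunt arm Z3 also runs from the junction to ground. They appear in parallel: Z3 || Z2 = 189 - j1.353 Ω.
Step 4 — Series with input arm Z1: Z_in = Z1 + (Z3 || Z2) = 2389 - j1.353 Ω = 2389∠-0.0° Ω.
Step 5 — Source phasor: V = 5.82∠68.7° V = 2.114 + j5.422 V.
Step 6 — Ohm's law: I = V / Z_total = (2.114 + j5.422) / (2389 - j1.353) = 0.0008837 + j0.00227 A.
Step 7 — Convert to polar: |I| = 0.002436 A, ∠I = 68.7°.

I = 0.002436∠68.7° A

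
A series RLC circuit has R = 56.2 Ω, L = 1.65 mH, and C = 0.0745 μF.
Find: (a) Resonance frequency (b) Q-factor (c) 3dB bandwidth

Step 1 — Resonance condition Im(Z)=0 gives ω₀ = 1/√(LC).
Step 2 — ω₀ = 1/√(0.00165·7.45e-08) = 9.019e+04 rad/s.
Step 3 — f₀ = ω₀/(2π) = 1.435e+04 Hz.
Step 4 — Series Q: Q = ω₀L/R = 9.019e+04·0.00165/56.2 = 2.648.
Step 5 — 3dB bandwidth: Δω = ω₀/Q = 3.406e+04 rad/s; BW = Δω/(2π) = 5421 Hz.

(a) f₀ = 1.435e+04 Hz  (b) Q = 2.648  (c) BW = 5421 Hz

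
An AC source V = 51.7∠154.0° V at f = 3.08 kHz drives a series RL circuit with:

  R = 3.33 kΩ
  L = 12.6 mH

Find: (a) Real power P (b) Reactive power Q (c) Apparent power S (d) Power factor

Step 1 — Angular frequency: ω = 2π·f = 2π·3080 = 1.935e+04 rad/s.
Step 2 — Component impedances:
  R: Z = R = 3330 Ω
  L: Z = jωL = j·1.935e+04·0.0126 = 0 + j243.8 Ω
Step 3 — Series combination: Z_total = R + L = 3330 + j243.8 Ω = 3339∠4.2° Ω.
Step 4 — Source phasor: V = 51.7∠154.0° V = -46.47 + j22.66 V.
Step 5 — Current: I = V / Z = -0.01338 + j0.007786 A = 0.01548∠149.8° A.
Step 6 — Complex power: S = V·I* = 0.7984 + j0.05846 VA.
Step 7 — Real power: P = Re(S) = 0.7984 W.
Step 8 — Reactive power: Q = Im(S) = 0.05846 VAR.
Step 9 — Apparent power: |S| = 0.8005 VA.
Step 10 — Power factor: PF = P/|S| = 0.9973 (lagging).

(a) P = 0.7984 W  (b) Q = 0.05846 VAR  (c) S = 0.8005 VA  (d) PF = 0.9973 (lagging)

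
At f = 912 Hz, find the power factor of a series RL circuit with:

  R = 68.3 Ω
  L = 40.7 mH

Step 1 — Angular frequency: ω = 2π·f = 2π·912 = 5730 rad/s.
Step 2 — Component impedances:
  R: Z = R = 68.3 Ω
  L: Z = jωL = j·5730·0.0407 = 0 + j233.2 Ω
Step 3 — Series combination: Z_total = R + L = 68.3 + j233.2 Ω = 243∠73.7° Ω.
Step 4 — Power factor: PF = cos(φ) = Re(Z)/|Z| = 68.3/243 = 0.2811.
Step 5 — Type: Im(Z) = 233.2 ⇒ lagging (phase φ = 73.7°).

PF = 0.2811 (lagging, φ = 73.7°)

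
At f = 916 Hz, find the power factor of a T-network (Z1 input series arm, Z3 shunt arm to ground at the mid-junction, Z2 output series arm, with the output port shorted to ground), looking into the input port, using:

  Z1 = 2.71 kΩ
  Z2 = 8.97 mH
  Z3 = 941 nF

Step 1 — Angular frequency: ω = 2π·f = 2π·916 = 5755 rad/s.
Step 2 — Component impedances:
  Z1: Z = R = 2710 Ω
  Z2: Z = jωL = j·5755·0.00897 = 0 + j51.63 Ω
  Z3: Z = 1/(jωC) = -j/(ω·C) = 0 - j184.6 Ω
Step 3 — With the output port shorted to ground, the output series arm Z2 runs from the junction to ground; the shunt arm Z3 also runs from the junction to ground. They appear in parallel: Z3 || Z2 = 0 + j71.66 Ω.
Step 4 — Series with input arm Z1: Z_in = Z1 + (Z3 || Z2) = 2710 + j71.66 Ω = 2711∠1.5° Ω.
Step 5 — Power factor: PF = cos(φ) = Re(Z)/|Z| = 2710/2710.9 = 0.9997.
Step 6 — Type: Im(Z) = 71.66 ⇒ lagging (phase φ = 1.5°).

PF = 0.9997 (lagging, φ = 1.5°)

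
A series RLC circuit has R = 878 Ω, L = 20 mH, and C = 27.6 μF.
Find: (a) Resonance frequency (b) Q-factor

Step 1 — Resonance condition Im(Z)=0 gives ω₀ = 1/√(LC).
Step 2 — ω₀ = 1/√(0.02·2.76e-05) = 1346 rad/s.
Step 3 — f₀ = ω₀/(2π) = 214.2 Hz.
Step 4 — Series Q: Q = ω₀L/R = 1346·0.02/878 = 0.03066.

(a) f₀ = 214.2 Hz  (b) Q = 0.03066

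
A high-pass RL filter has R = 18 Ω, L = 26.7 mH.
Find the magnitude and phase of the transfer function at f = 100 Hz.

Step 1 — Angular frequency: ω = 2π·100 = 628.3 rad/s.
Step 2 — Transfer function: H(jω) = jωL/(R + jωL).
Step 3 — Numerator jωL = j·16.78; denominator R + jωL = 18 + j16.78.
Step 4 — H = 0.4648 + j0.4988.
Step 5 — Magnitude: |H| = 0.6818 (-3.3 dB); phase: φ = 47.0°.

|H| = 0.6818 (-3.3 dB), φ = 47.0°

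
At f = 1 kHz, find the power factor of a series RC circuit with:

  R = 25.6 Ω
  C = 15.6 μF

Step 1 — Angular frequency: ω = 2π·f = 2π·1000 = 6283 rad/s.
Step 2 — Component impedances:
  R: Z = R = 25.6 Ω
  C: Z = 1/(jωC) = -j/(ω·C) = 0 - j10.2 Ω
Step 3 — Series combination: Z_total = R + C = 25.6 - j10.2 Ω = 27.56∠-21.7° Ω.
Step 4 — Power factor: PF = cos(φ) = Re(Z)/|Z| = 25.6/27.56 = 0.9289.
Step 5 — Type: Im(Z) = -10.2 ⇒ leading (phase φ = -21.7°).

PF = 0.9289 (leading, φ = -21.7°)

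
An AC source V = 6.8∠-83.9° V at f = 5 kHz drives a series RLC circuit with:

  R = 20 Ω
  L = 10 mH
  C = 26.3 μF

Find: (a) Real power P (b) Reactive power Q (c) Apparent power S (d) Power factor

Step 1 — Angular frequency: ω = 2π·f = 2π·5000 = 3.142e+04 rad/s.
Step 2 — Component impedances:
  R: Z = R = 20 Ω
  L: Z = jωL = j·3.142e+04·0.01 = 0 + j314.2 Ω
  C: Z = 1/(jωC) = -j/(ω·C) = 0 - j1.21 Ω
Step 3 — Series combination: Z_total = R + L + C = 20 + j312.9 Ω = 313.6∠86.3° Ω.
Step 4 — Source phasor: V = 6.8∠-83.9° V = 0.7226 - j6.761 V.
Step 5 — Current: I = V / Z = -0.02137 - j0.003675 A = 0.02168∠-170.2° A.
Step 6 — Complex power: S = V·I* = 0.009404 + j0.1472 VA.
Step 7 — Real power: P = Re(S) = 0.009404 W.
Step 8 — Reactive power: Q = Im(S) = 0.1472 VAR.
Step 9 — Apparent power: |S| = 0.1475 VA.
Step 10 — Power factor: PF = P/|S| = 0.06378 (lagging).

(a) P = 0.009404 W  (b) Q = 0.1472 VAR  (c) S = 0.1475 VA  (d) PF = 0.06378 (lagging)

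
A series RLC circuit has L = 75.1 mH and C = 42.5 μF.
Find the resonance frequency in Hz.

Step 1 — Resonance condition Im(Z)=0 gives ω₀ = 1/√(LC).
Step 2 — ω₀ = 1/√(0.0751·4.25e-05) = 559.7 rad/s.
Step 3 — f₀ = ω₀/(2π) = 89.09 Hz.

f₀ = 89.09 Hz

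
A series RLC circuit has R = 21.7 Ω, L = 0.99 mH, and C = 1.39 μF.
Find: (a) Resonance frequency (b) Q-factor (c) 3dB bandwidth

Step 1 — Resonance condition Im(Z)=0 gives ω₀ = 1/√(LC).
Step 2 — ω₀ = 1/√(0.00099·1.39e-06) = 2.696e+04 rad/s.
Step 3 — f₀ = ω₀/(2π) = 4290 Hz.
Step 4 — Series Q: Q = ω₀L/R = 2.696e+04·0.00099/21.7 = 1.23.
Step 5 — 3dB bandwidth: Δω = ω₀/Q = 2.192e+04 rad/s; BW = Δω/(2π) = 3489 Hz.

(a) f₀ = 4290 Hz  (b) Q = 1.23  (c) BW = 3489 Hz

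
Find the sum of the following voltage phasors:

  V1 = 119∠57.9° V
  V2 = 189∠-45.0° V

Step 1 — Convert each phasor to rectangular form:
  V1 = 119·(cos(57.9°) + j·sin(57.9°)) = 63.24 + j100.8 V
  V2 = 189·(cos(-45.0°) + j·sin(-45.0°)) = 133.6 - j133.6 V
Step 2 — Sum components: V_total = 196.9 - j32.84 V.
Step 3 — Convert to polar: |V_total| = 199.6 V, ∠V_total = -9.5°.

V_total = 199.6∠-9.5° V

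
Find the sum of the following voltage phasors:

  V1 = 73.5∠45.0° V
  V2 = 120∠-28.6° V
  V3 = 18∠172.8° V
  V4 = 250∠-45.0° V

Step 1 — Convert each phasor to rectangular form:
  V1 = 73.5·(cos(45.0°) + j·sin(45.0°)) = 51.97 + j51.97 V
  V2 = 120·(cos(-28.6°) + j·sin(-28.6°)) = 105.4 - j57.44 V
  V3 = 18·(cos(172.8°) + j·sin(172.8°)) = -17.86 + j2.256 V
  V4 = 250·(cos(-45.0°) + j·sin(-45.0°)) = 176.8 - j176.8 V
Step 2 — Sum components: V_total = 316.2 - j180 V.
Step 3 — Convert to polar: |V_total| = 363.9 V, ∠V_total = -29.6°.

V_total = 363.9∠-29.6° V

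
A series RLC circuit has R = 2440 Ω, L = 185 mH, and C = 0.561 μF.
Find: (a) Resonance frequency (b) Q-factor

Step 1 — Resonance condition Im(Z)=0 gives ω₀ = 1/√(LC).
Step 2 — ω₀ = 1/√(0.185·5.61e-07) = 3104 rad/s.
Step 3 — f₀ = ω₀/(2π) = 494 Hz.
Step 4 — Series Q: Q = ω₀L/R = 3104·0.185/2440 = 0.2354.

(a) f₀ = 494 Hz  (b) Q = 0.2354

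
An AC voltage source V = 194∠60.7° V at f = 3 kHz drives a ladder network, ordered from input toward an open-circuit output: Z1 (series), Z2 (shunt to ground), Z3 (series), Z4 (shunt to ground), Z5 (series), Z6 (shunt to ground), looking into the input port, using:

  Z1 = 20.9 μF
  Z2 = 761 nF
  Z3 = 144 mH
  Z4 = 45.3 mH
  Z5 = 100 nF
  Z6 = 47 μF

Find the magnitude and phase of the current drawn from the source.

Step 1 — Angular frequency: ω = 2π·f = 2π·3000 = 1.885e+04 rad/s.
Step 2 — Component impedances:
  Z1: Z = 1/(jωC) = -j/(ω·C) = 0 - j2.538 Ω
  Z2: Z = 1/(jωC) = -j/(ω·C) = 0 - j69.71 Ω
  Z3: Z = jωL = j·1.885e+04·0.144 = 0 + j2714 Ω
  Z4: Z = jωL = j·1.885e+04·0.0453 = 0 + j853.9 Ω
  Z5: Z = 1/(jωC) = -j/(ω·C) = 0 - j530.5 Ω
  Z6: Z = 1/(jωC) = -j/(ω·C) = 0 - j1.129 Ω
Step 3 — Ladder network (open output): work backward from the far end, alternating series and parallel combinations. Z_in = 0 - j76.18 Ω = 76.18∠-90.0° Ω.
Step 4 — Source phasor: V = 194∠60.7° V = 94.94 + j169.2 V.
Step 5 — Ohm's law: I = V / Z_total = (94.94 + j169.2) / (0 - j76.18) = -2.221 + j1.246 A.
Step 6 — Convert to polar: |I| = 2.546 A, ∠I = 150.7°.

I = 2.546∠150.7° A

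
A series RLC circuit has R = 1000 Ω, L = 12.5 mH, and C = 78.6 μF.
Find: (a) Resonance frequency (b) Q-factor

Step 1 — Resonance condition Im(Z)=0 gives ω₀ = 1/√(LC).
Step 2 — ω₀ = 1/√(0.0125·7.86e-05) = 1009 rad/s.
Step 3 — f₀ = ω₀/(2π) = 160.6 Hz.
Step 4 — Series Q: Q = ω₀L/R = 1009·0.0125/1000 = 0.01261.

(a) f₀ = 160.6 Hz  (b) Q = 0.01261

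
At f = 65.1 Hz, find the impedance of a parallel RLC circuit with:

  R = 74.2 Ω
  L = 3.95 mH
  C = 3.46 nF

Step 1 — Angular frequency: ω = 2π·f = 2π·65.1 = 409 rad/s.
Step 2 — Component impedances:
  R: Z = R = 74.2 Ω
  L: Z = jωL = j·409·0.00395 = 0 + j1.616 Ω
  C: Z = 1/(jωC) = -j/(ω·C) = 0 - j7.066e+05 Ω
Step 3 — Parallel combination: 1/Z_total = 1/R + 1/L + 1/C; Z_total = 0.03516 + j1.615 Ω = 1.615∠88.8° Ω.

Z = 0.03516 + j1.615 Ω = 1.615∠88.8° Ω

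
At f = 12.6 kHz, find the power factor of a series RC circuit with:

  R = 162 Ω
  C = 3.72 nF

Step 1 — Angular frequency: ω = 2π·f = 2π·1.26e+04 = 7.917e+04 rad/s.
Step 2 — Component impedances:
  R: Z = R = 162 Ω
  C: Z = 1/(jωC) = -j/(ω·C) = 0 - j3396 Ω
Step 3 — Series combination: Z_total = R + C = 162 - j3396 Ω = 3399∠-87.3° Ω.
Step 4 — Power factor: PF = cos(φ) = Re(Z)/|Z| = 162/3399 = 0.04766.
Step 5 — Type: Im(Z) = -3396 ⇒ leading (phase φ = -87.3°).

PF = 0.04766 (leading, φ = -87.3°)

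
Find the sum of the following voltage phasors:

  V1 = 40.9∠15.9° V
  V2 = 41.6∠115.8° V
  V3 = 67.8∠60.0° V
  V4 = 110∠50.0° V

Step 1 — Convert each phasor to rectangular form:
  V1 = 40.9·(cos(15.9°) + j·sin(15.9°)) = 39.34 + j11.2 V
  V2 = 41.6·(cos(115.8°) + j·sin(115.8°)) = -18.11 + j37.45 V
  V3 = 67.8·(cos(60.0°) + j·sin(60.0°)) = 33.9 + j58.72 V
  V4 = 110·(cos(50.0°) + j·sin(50.0°)) = 70.71 + j84.26 V
Step 2 — Sum components: V_total = 125.8 + j191.6 V.
Step 3 — Convert to polar: |V_total| = 229.3 V, ∠V_total = 56.7°.

V_total = 229.3∠56.7° V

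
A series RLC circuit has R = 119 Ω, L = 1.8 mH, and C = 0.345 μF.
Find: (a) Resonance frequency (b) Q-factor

Step 1 — Resonance condition Im(Z)=0 gives ω₀ = 1/√(LC).
Step 2 — ω₀ = 1/√(0.0018·3.45e-07) = 4.013e+04 rad/s.
Step 3 — f₀ = ω₀/(2π) = 6387 Hz.
Step 4 — Series Q: Q = ω₀L/R = 4.013e+04·0.0018/119 = 0.607.

(a) f₀ = 6387 Hz  (b) Q = 0.607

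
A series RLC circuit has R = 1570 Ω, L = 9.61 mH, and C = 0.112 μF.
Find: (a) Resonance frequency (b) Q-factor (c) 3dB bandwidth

Step 1 — Resonance condition Im(Z)=0 gives ω₀ = 1/√(LC).
Step 2 — ω₀ = 1/√(0.00961·1.12e-07) = 3.048e+04 rad/s.
Step 3 — f₀ = ω₀/(2π) = 4851 Hz.
Step 4 — Series Q: Q = ω₀L/R = 3.048e+04·0.00961/1570 = 0.1866.
Step 5 — 3dB bandwidth: Δω = ω₀/Q = 1.634e+05 rad/s; BW = Δω/(2π) = 2.6e+04 Hz.

(a) f₀ = 4851 Hz  (b) Q = 0.1866  (c) BW = 2.6e+04 Hz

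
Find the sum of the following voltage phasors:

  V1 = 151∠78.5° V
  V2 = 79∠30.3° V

Step 1 — Convert each phasor to rectangular form:
  V1 = 151·(cos(78.5°) + j·sin(78.5°)) = 30.1 + j148 V
  V2 = 79·(cos(30.3°) + j·sin(30.3°)) = 68.21 + j39.86 V
Step 2 — Sum components: V_total = 98.31 + j187.8 V.
Step 3 — Convert to polar: |V_total| = 212 V, ∠V_total = 62.4°.

V_total = 212∠62.4° V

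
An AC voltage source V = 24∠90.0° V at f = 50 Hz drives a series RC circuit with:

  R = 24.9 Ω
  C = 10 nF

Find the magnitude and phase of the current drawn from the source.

Step 1 — Angular frequency: ω = 2π·f = 2π·50 = 314.2 rad/s.
Step 2 — Component impedances:
  R: Z = R = 24.9 Ω
  C: Z = 1/(jωC) = -j/(ω·C) = 0 - j3.183e+05 Ω
Step 3 — Series combination: Z_total = R + C = 24.9 - j3.183e+05 Ω = 3.183e+05∠-90.0° Ω.
Step 4 — Source phasor: V = 24∠90.0° V = 0 + j24 V.
Step 5 — Ohm's law: I = V / Z_total = (0 + j24) / (24.9 - j3.183e+05) = -7.54e-05 + j5.898e-09 A.
Step 6 — Convert to polar: |I| = 7.54e-05 A, ∠I = 180.0°.

I = 7.54e-05∠180.0° A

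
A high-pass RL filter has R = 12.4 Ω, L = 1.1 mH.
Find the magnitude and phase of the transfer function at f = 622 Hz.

Step 1 — Angular frequency: ω = 2π·622 = 3908 rad/s.
Step 2 — Transfer function: H(jω) = jωL/(R + jωL).
Step 3 — Numerator jωL = j·4.299; denominator R + jωL = 12.4 + j4.299.
Step 4 — H = 0.1073 + j0.3095.
Step 5 — Magnitude: |H| = 0.3276 (-9.7 dB); phase: φ = 70.9°.

|H| = 0.3276 (-9.7 dB), φ = 70.9°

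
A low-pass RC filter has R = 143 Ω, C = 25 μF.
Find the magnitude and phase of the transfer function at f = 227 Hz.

Step 1 — Angular frequency: ω = 2π·227 = 1426 rad/s.
Step 2 — Transfer function: H(jω) = 1/(1 + jωRC).
Step 3 — Denominator: 1 + jωRC = 1 + j·1426·143·2.5e-05 = 1 + j5.099.
Step 4 — H = 0.03704 - j0.1889.
Step 5 — Magnitude: |H| = 0.1925 (-14.3 dB); phase: φ = -78.9°.

|H| = 0.1925 (-14.3 dB), φ = -78.9°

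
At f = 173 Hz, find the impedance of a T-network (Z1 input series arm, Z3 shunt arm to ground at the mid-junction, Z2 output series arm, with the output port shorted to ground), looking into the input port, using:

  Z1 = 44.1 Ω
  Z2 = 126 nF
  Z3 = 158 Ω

Step 1 — Angular frequency: ω = 2π·f = 2π·173 = 1087 rad/s.
Step 2 — Component impedances:
  Z1: Z = R = 44.1 Ω
  Z2: Z = 1/(jωC) = -j/(ω·C) = 0 - j7301 Ω
  Z3: Z = R = 158 Ω
Step 3 — With the output port shorted to ground, the output series arm Z2 runs from the junction to ground; the shunt arm Z3 also runs from the junction to ground. They appear in parallel: Z3 || Z2 = 157.9 - j3.417 Ω.
Step 4 — Series with input arm Z1: Z_in = Z1 + (Z3 || Z2) = 202 - j3.417 Ω = 202.1∠-1.0° Ω.

Z = 202 - j3.417 Ω = 202.1∠-1.0° Ω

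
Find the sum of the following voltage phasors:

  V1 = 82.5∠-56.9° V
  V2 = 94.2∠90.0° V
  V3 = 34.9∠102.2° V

Step 1 — Convert each phasor to rectangular form:
  V1 = 82.5·(cos(-56.9°) + j·sin(-56.9°)) = 45.05 - j69.11 V
  V2 = 94.2·(cos(90.0°) + j·sin(90.0°)) = 0 + j94.2 V
  V3 = 34.9·(cos(102.2°) + j·sin(102.2°)) = -7.375 + j34.11 V
Step 2 — Sum components: V_total = 37.68 + j59.2 V.
Step 3 — Convert to polar: |V_total| = 70.17 V, ∠V_total = 57.5°.

V_total = 70.17∠57.5° V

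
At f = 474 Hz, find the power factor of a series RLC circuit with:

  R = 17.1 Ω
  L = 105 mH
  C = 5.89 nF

Step 1 — Angular frequency: ω = 2π·f = 2π·474 = 2978 rad/s.
Step 2 — Component impedances:
  R: Z = R = 17.1 Ω
  L: Z = jωL = j·2978·0.105 = 0 + j312.7 Ω
  C: Z = 1/(jωC) = -j/(ω·C) = 0 - j5.701e+04 Ω
Step 3 — Series combination: Z_total = R + L + C = 17.1 - j5.669e+04 Ω = 5.669e+04∠-90.0° Ω.
Step 4 — Power factor: PF = cos(φ) = Re(Z)/|Z| = 17.1/5.669e+04 = 0.0003016.
Step 5 — Type: Im(Z) = -5.669e+04 ⇒ leading (phase φ = -90.0°).

PF = 0.0003016 (leading, φ = -90.0°)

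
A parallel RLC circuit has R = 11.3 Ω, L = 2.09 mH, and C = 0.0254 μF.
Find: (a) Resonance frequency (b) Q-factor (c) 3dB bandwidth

Step 1 — Resonance: ω₀ = 1/√(LC) = 1/√(0.00209·2.54e-08) = 1.372e+05 rad/s.
Step 2 — f₀ = ω₀/(2π) = 2.184e+04 Hz.
Step 3 — Parallel Q: Q = R/(ω₀L) = 11.3/(1.372e+05·0.00209) = 0.03939.
Step 4 — Bandwidth: Δω = ω₀/Q = 3.484e+06 rad/s; BW = Δω/(2π) = 5.545e+05 Hz.

(a) f₀ = 2.184e+04 Hz  (b) Q = 0.03939  (c) BW = 5.545e+05 Hz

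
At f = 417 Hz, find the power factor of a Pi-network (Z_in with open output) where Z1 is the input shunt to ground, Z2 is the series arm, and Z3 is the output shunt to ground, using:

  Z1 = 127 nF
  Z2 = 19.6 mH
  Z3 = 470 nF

Step 1 — Angular frequency: ω = 2π·f = 2π·417 = 2620 rad/s.
Step 2 — Component impedances:
  Z1: Z = 1/(jωC) = -j/(ω·C) = 0 - j3005 Ω
  Z2: Z = jωL = j·2620·0.0196 = 0 + j51.35 Ω
  Z3: Z = 1/(jωC) = -j/(ω·C) = 0 - j812.1 Ω
Step 3 — With open output, the series arm Z2 and the output shunt Z3 appear in series to ground: Z2 + Z3 = 0 - j760.7 Ω.
Step 4 — Parallel with input shunt Z1: Z_in = Z1 || (Z2 + Z3) = 0 - j607 Ω = 607∠-90.0° Ω.
Step 5 — Power factor: PF = cos(φ) = Re(Z)/|Z| = 0/607 = 0.
Step 6 — Type: Im(Z) = -607 ⇒ leading (phase φ = -90.0°).

PF = 0 (leading, φ = -90.0°)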